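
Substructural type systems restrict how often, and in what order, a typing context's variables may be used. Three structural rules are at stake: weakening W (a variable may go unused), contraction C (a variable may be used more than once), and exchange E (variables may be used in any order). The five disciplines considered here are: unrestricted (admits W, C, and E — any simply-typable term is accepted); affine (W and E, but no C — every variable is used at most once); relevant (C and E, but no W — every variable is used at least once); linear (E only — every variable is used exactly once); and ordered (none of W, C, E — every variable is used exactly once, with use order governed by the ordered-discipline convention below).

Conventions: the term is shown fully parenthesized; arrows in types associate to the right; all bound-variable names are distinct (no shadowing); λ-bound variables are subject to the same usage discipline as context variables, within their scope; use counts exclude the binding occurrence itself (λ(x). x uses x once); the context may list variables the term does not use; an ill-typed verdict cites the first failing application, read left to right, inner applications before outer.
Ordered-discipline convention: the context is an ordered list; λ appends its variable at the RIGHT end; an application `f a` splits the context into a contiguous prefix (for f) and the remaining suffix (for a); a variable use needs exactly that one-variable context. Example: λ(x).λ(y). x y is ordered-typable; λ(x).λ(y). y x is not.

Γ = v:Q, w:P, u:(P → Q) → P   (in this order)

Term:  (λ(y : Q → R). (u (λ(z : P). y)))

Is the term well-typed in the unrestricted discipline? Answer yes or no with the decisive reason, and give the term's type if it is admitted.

no — not simply typable
counts: v ×0, w ×0, u ×1, y (λ-bound) ×1, z (λ-bound) ×0
use order (left to right): u, y
typing: ill-typed: a function awaiting P → Q gets P → Q → R
per-discipline verdicts: ordered ✗; linear ✗; affine ✗; relevant ✗; unrestricted ✗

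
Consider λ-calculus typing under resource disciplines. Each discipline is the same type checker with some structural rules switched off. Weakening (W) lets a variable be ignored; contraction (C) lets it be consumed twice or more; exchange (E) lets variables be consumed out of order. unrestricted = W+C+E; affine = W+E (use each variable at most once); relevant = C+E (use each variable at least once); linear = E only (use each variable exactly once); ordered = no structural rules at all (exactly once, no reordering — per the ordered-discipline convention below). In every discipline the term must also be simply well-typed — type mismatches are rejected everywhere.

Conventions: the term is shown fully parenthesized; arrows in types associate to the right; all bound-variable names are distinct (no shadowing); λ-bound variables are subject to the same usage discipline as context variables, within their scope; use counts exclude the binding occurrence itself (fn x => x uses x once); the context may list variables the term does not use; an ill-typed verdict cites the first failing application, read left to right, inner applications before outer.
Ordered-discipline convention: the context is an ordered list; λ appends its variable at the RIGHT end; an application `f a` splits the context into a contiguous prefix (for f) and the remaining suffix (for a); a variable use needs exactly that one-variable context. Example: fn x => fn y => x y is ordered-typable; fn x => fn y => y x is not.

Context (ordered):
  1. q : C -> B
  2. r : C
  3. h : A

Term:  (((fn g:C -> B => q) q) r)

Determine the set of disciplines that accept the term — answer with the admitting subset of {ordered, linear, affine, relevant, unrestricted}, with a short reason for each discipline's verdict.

admitted by: unrestricted
variable uses: q: 2×; r: 1×; h: 0×; g [bound]: 0×
uses in reading order: q, q, r
typing: well-typed at B
ordered: ✗ — q ×2 used more than once (contraction); h, g left unused
linear: ✗ — q ×2 used more than once (contraction); h, g left unused
affine: ✗ — q ×2 used more than once (contraction)
relevant: ✗ — h, g left unused
unrestricted: ✓ — typability at B is all that's needed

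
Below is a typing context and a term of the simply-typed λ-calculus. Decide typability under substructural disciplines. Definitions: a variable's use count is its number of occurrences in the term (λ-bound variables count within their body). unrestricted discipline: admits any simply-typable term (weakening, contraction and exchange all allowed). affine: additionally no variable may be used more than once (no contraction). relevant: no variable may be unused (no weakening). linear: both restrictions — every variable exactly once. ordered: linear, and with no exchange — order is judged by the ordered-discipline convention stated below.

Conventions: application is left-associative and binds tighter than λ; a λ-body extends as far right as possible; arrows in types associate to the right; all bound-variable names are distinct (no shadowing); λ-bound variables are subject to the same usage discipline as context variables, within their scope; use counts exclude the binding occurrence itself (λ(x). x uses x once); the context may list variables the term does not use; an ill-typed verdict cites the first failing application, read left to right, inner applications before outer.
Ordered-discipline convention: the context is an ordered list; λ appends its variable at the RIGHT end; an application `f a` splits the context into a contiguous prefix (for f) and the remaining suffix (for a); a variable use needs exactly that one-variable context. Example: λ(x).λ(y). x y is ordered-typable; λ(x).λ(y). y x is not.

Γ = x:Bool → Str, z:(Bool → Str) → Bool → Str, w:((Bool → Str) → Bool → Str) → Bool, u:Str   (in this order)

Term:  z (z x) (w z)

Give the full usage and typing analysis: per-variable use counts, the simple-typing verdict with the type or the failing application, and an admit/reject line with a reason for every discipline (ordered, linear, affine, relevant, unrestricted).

variable uses: x=1; z=3; w=1; u=0
order of uses: z, z, x, w, z
typing: ✓ — Str
ordered: ✗ — needs contraction — z ×3; u never used (weakening)
linear: ✗ — needs contraction — z ×3; u never used (weakening)
affine: ✗ — needs contraction — z ×3
relevant: ✗ — u never used (weakening)
unrestricted: ✓ — typability at Str is all that's needed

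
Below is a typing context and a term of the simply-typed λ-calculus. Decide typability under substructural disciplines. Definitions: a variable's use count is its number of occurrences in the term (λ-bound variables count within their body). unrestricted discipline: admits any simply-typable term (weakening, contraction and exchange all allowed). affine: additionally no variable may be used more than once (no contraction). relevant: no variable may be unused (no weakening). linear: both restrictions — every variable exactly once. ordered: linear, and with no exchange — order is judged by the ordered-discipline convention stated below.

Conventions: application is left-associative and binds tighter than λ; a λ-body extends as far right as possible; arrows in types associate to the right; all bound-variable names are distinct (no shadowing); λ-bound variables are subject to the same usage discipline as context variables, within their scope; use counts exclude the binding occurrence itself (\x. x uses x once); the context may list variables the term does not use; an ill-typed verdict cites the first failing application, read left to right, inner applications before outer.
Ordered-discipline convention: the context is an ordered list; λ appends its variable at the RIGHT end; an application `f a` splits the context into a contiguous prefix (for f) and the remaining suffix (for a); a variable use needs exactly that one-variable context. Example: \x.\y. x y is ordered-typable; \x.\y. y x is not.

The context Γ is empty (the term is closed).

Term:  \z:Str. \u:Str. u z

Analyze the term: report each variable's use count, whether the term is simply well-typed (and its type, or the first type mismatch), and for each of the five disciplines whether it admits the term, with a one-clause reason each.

use counts: z (λ-bound): 1×; u (λ-bound): 1×
left-to-right use order: u, z
typing: ill-typed: non-arrow in function slot: Str
ordered: ✗ — not simply typable
linear: ✗ — fails simple typing
affine: ✗ — a type mismatch blocks all five
relevant: ✗ — the type mismatch rejects it
unrestricted: ✗ — not simply typable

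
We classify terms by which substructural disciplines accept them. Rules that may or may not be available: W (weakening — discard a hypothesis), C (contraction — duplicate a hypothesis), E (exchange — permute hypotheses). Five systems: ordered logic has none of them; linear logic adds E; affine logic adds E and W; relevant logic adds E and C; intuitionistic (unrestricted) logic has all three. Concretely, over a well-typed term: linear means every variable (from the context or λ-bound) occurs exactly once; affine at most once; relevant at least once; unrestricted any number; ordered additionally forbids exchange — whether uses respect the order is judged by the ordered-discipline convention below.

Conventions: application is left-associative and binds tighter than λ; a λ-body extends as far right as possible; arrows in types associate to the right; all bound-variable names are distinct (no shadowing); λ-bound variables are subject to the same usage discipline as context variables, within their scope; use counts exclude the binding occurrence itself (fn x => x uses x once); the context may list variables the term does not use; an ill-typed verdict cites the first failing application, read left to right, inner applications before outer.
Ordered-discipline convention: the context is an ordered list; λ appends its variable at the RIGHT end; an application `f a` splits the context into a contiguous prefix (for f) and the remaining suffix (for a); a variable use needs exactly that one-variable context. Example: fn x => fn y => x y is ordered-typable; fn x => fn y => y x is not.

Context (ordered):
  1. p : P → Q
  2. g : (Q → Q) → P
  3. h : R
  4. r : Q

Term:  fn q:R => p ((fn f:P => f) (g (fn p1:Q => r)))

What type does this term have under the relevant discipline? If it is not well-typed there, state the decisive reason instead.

not well-typed under relevant — h, q, p1 left unused
use counts: p: 1; g: 1; h: 0; r: 1; q (λ-bound): 0; f (λ-bound): 1; p1 (λ-bound): 0
use order (left to right): p, f, g, r
typing: the term checks, with type R → Q
summary: ordered ✗; linear ✗; affine ✓; relevant ✗; unrestricted ✓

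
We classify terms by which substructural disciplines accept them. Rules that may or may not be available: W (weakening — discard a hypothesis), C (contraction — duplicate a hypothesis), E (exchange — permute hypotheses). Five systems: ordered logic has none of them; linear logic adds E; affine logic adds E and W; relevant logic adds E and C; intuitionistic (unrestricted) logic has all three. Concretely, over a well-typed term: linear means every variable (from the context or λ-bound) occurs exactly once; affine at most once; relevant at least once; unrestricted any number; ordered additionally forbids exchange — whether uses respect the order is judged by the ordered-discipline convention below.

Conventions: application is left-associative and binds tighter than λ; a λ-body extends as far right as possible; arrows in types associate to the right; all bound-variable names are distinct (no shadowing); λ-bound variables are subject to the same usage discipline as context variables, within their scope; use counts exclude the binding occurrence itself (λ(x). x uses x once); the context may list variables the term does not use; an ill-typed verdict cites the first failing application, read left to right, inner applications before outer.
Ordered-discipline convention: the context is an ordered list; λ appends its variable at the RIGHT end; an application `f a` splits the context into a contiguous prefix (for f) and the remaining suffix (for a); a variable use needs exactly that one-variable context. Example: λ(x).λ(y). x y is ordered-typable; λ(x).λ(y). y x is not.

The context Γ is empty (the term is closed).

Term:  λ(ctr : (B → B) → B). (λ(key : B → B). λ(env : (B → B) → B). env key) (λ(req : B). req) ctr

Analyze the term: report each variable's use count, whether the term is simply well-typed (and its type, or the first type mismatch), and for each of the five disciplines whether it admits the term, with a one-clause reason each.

variable uses: ctr (bound): 1×; key (bound): 1×; env (bound): 1×; req (bound): 1×
left-to-right use order: env, key, req, ctr
typing: the term checks, with type ((B → B) → B) → B
ordered: ✗, no ordered split (uses run env, key, req, ctr)
linear: ✓, single use per variable (ctr, key, env, req)
affine: ✓, no duplicate uses among ctr, key, env, req
relevant: ✓, at least one use each (ctr, key, env, req)
unrestricted: ✓, well-typed at ((B → B) → B) → B; no restrictions here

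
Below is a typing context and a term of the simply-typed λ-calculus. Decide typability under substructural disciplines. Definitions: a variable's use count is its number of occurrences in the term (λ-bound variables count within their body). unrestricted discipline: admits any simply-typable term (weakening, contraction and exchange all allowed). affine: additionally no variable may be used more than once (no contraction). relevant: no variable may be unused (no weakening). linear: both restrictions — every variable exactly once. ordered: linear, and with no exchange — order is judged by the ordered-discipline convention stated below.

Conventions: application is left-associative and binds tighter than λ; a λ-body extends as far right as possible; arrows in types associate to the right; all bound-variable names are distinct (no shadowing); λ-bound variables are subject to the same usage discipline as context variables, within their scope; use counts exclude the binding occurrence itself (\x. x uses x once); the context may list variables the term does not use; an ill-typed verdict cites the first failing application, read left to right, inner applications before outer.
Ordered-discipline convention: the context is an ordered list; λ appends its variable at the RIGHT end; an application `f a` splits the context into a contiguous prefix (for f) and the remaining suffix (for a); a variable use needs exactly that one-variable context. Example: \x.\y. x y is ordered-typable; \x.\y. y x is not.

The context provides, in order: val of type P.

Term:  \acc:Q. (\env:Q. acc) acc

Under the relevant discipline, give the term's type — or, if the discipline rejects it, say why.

not well-typed under relevant — val, env left unused
use counts: val: 0; acc [bound]: 2; env [bound]: 0
use order (left to right): acc, acc
typing: well-typed — term : Q -> Q
across the five disciplines: ordered ✗ | linear ✗ | affine ✗ | relevant ✗ | unrestricted ✓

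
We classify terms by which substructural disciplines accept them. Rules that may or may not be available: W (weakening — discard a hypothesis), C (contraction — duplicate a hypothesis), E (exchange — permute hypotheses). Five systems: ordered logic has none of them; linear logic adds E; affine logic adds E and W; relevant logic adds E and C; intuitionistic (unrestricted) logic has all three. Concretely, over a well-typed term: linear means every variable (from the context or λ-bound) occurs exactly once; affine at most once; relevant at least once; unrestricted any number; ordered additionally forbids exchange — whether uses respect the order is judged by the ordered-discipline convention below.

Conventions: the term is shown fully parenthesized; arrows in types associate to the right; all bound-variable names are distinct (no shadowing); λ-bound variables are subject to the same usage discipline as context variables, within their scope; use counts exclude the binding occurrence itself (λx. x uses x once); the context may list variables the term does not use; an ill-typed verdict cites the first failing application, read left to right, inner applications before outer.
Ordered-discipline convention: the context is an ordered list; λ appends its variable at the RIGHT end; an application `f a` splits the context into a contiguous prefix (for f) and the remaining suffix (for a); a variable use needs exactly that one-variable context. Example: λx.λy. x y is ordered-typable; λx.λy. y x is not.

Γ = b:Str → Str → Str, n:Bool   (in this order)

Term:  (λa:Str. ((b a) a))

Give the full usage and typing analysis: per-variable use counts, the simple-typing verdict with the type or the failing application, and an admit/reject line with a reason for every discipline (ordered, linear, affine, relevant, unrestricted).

usage: b: 1×, n: 0×, a [bound]: 2×
order of uses: b, a, a
typing: the term checks, with type Str → Str
ordered: ✗ — needs contraction — a ×2; n never used (weakening)
linear: ✗ — needs contraction — a ×2; n never used (weakening)
affine: ✗ — needs contraction — a ×2
relevant: ✗ — n never used (weakening)
unrestricted: ✓ — well-typed at Str → Str; no restrictions here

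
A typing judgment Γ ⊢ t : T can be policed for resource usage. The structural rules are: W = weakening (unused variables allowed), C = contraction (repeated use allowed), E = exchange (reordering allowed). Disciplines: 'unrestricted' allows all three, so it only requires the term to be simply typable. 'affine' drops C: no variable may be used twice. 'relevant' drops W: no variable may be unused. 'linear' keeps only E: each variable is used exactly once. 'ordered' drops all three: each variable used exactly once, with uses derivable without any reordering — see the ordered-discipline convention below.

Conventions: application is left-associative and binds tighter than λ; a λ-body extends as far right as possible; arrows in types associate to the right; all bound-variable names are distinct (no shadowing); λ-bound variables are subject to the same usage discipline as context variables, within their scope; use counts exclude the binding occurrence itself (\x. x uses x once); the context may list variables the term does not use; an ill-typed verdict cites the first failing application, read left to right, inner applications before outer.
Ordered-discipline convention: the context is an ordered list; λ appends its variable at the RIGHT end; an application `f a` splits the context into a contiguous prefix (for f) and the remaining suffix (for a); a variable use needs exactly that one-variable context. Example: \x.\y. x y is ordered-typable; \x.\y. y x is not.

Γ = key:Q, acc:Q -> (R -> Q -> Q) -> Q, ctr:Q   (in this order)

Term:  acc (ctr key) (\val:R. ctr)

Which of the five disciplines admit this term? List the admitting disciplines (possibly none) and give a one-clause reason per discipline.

admitting disciplines: none
use counts: key=1; acc=1; ctr=2; val [bound]=0
left-to-right use order: acc, ctr, key, ctr
typing: ill-typed: can't apply a value of type Q
ordered: ✗ — not simply typable
linear: ✗ — fails simple typing
affine: ✗ — a type mismatch blocks all five
relevant: ✗ — the type mismatch rejects it
unrestricted: ✗ — not simply typable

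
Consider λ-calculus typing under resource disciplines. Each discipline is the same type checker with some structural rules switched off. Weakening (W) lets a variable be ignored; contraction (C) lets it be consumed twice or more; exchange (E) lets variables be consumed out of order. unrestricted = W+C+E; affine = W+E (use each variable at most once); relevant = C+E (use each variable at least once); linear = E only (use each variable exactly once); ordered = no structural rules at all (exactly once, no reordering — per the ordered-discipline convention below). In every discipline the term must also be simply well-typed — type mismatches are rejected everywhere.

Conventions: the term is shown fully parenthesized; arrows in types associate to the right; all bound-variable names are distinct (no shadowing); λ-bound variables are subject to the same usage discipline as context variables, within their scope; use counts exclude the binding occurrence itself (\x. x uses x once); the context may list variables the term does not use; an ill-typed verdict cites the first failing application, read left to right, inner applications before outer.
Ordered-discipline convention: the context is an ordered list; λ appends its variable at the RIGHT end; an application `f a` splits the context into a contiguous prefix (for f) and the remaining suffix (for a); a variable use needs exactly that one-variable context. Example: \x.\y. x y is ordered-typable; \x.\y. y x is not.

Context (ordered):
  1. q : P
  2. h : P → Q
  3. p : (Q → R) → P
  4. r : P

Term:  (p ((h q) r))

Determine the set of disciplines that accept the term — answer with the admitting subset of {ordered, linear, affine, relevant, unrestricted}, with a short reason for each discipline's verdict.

admitted in: none
usage: q: 1, h: 1, p: 1, r: 1
left-to-right use order: p, h, q, r
typing: ill-typed: non-arrow in function slot: Q
ordered: ✗, the type mismatch rejects it
linear: ✗, not simply typable
affine: ✗, fails simple typing
relevant: ✗, a type mismatch blocks all five
unrestricted: ✗, the type mismatch rejects it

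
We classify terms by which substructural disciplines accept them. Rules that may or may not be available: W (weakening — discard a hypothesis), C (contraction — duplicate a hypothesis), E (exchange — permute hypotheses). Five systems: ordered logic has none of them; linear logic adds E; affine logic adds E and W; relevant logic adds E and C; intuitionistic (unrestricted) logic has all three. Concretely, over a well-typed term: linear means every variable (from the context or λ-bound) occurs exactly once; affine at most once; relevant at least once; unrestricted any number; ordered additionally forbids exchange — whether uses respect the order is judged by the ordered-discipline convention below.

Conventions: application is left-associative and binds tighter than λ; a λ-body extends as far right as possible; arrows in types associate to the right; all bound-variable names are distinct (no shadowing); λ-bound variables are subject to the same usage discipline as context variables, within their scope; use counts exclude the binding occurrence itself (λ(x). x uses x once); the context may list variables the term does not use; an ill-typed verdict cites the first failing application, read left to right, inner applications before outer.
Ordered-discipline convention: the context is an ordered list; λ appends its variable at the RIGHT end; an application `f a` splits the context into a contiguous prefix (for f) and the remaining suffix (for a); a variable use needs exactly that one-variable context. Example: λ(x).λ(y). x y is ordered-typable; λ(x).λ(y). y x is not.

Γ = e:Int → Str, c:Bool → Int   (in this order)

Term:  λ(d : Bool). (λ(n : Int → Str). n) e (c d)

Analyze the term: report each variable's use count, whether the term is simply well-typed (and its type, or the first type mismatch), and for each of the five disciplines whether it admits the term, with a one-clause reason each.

use counts: e: 1, c: 1, d [bound]: 1, n [bound]: 1
uses in reading order: n, e, c, d
typing: well-typed at Bool → Str
ordered: ✓, e, c, d, n once each; derivable with no W/C/E
linear: ✓, exactly-once usage across e, c, d, n
affine: ✓, none of e, c, d, n used more than once
relevant: ✓, every one of e, c, d, n appears
unrestricted: ✓, typability at Bool → Str is all that's needed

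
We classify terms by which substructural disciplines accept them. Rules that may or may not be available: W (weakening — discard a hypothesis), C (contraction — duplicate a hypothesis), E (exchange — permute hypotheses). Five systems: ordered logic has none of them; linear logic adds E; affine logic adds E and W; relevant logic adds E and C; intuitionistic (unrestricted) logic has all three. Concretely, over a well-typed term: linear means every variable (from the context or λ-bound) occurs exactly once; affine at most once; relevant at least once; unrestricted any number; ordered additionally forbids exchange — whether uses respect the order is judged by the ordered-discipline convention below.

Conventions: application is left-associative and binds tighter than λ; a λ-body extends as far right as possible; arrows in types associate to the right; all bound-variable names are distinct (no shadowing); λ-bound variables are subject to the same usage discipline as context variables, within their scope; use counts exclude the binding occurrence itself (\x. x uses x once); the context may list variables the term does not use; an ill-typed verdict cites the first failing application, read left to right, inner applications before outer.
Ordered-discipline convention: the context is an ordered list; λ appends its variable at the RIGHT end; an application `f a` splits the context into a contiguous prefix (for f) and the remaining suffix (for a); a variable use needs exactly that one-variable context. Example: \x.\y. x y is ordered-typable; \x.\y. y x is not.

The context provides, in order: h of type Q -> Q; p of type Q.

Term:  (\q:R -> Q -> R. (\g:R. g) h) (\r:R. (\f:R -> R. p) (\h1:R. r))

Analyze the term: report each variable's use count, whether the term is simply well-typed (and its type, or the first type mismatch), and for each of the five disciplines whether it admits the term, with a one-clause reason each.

use counts: h: 1×, p: 1×, q (λ-bound): 0×, g (λ-bound): 1×, r (λ-bound): 1×, f (λ-bound): 0×, h1 (λ-bound): 0×
use order (left to right): g, h, p, r
typing: ill-typed: an argument Q -> Q mismatches the expected R
ordered: ✗ — not simply typable
linear: ✗ — fails simple typing
affine: ✗ — a type mismatch blocks all five
relevant: ✗ — the type mismatch rejects it
unrestricted: ✗ — not simply typable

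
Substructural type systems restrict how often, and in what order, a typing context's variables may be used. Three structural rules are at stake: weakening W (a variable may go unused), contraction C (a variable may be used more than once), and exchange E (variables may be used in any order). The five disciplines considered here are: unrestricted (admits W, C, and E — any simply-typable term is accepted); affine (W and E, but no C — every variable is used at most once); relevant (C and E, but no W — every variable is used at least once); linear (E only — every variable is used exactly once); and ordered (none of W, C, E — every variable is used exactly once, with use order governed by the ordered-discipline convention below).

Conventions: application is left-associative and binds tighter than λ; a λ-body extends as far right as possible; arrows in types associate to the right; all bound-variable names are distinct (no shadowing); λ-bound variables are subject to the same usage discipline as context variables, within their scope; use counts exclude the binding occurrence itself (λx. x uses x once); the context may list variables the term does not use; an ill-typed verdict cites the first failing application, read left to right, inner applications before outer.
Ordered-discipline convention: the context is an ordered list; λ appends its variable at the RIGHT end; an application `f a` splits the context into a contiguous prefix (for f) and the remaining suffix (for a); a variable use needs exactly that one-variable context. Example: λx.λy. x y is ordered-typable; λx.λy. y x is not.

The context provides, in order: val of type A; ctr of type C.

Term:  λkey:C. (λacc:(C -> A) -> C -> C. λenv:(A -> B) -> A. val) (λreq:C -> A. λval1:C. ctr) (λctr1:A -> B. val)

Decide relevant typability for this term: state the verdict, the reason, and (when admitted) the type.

no — needs weakening: key, acc, env, req, val1, ctr1 unused
counts: val: 2×; ctr: 1×; key (bound): 0×; acc (bound): 0×; env (bound): 0×; req (bound): 0×; val1 (bound): 0×; ctr1 (bound): 0×
left-to-right use order: val, ctr, val
typing: the term checks, with type C -> A
summary: ordered ✗, linear ✗, affine ✗, relevant ✗, unrestricted ✓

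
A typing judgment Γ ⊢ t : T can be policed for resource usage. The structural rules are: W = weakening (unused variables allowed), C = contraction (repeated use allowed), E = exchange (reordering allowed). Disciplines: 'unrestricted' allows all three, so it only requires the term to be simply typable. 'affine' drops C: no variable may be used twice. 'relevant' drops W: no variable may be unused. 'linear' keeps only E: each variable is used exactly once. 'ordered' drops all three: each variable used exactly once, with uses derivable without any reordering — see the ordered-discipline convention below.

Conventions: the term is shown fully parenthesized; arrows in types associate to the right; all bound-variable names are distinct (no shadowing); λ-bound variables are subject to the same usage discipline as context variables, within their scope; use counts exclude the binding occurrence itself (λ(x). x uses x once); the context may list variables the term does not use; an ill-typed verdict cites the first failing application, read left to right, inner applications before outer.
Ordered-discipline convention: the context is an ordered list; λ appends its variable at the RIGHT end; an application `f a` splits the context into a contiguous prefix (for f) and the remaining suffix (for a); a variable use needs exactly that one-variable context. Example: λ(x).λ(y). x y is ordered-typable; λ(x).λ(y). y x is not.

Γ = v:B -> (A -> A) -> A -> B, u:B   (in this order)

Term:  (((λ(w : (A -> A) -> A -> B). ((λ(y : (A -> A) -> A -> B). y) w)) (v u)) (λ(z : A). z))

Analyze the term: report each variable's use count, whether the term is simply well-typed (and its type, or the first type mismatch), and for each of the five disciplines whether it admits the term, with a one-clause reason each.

usage: v: 1; u: 1; w [bound]: 1; y [bound]: 1; z [bound]: 1
use order (left to right): y, w, v, u, z
typing: ✓ — A -> B
ordered: ✓ — one use each (v, u, w, y, z); ordered split holds
linear: ✓ — exactly-once usage across v, u, w, y, z
affine: ✓ — at most one use each (v, u, w, y, z)
relevant: ✓ — none of v, u, w, y, z goes unused
unrestricted: ✓ — simply typable at A -> B; W, C, E all held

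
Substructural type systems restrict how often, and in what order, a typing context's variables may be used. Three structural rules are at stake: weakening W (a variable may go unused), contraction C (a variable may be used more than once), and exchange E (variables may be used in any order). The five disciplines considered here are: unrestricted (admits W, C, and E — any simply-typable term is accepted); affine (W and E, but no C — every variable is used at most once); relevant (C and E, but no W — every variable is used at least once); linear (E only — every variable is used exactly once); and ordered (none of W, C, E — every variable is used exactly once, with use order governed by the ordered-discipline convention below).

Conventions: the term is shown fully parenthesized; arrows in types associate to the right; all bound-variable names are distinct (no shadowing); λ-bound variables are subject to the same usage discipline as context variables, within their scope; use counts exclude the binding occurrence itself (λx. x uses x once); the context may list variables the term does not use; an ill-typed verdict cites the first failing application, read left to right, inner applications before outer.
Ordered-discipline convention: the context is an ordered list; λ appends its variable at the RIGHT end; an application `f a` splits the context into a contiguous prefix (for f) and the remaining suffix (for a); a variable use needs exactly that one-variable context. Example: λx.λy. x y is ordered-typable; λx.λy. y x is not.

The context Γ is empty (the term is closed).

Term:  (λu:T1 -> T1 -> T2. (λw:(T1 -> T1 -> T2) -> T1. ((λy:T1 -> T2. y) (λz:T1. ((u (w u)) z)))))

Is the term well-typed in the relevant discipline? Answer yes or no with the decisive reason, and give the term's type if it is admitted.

yes — at least one use each (u, w, y, z); term : (T1 -> T1 -> T2) -> ((T1 -> T1 -> T2) -> T1) -> T1 -> T2
counts: u (bound): 2, w (bound): 1, y (bound): 1, z (bound): 1
left-to-right use order: y, u, w, u, z
typing: ✓ — (T1 -> T1 -> T2) -> ((T1 -> T1 -> T2) -> T1) -> T1 -> T2
across the five disciplines: ordered ✗, linear ✗, affine ✗, relevant ✓, unrestricted ✓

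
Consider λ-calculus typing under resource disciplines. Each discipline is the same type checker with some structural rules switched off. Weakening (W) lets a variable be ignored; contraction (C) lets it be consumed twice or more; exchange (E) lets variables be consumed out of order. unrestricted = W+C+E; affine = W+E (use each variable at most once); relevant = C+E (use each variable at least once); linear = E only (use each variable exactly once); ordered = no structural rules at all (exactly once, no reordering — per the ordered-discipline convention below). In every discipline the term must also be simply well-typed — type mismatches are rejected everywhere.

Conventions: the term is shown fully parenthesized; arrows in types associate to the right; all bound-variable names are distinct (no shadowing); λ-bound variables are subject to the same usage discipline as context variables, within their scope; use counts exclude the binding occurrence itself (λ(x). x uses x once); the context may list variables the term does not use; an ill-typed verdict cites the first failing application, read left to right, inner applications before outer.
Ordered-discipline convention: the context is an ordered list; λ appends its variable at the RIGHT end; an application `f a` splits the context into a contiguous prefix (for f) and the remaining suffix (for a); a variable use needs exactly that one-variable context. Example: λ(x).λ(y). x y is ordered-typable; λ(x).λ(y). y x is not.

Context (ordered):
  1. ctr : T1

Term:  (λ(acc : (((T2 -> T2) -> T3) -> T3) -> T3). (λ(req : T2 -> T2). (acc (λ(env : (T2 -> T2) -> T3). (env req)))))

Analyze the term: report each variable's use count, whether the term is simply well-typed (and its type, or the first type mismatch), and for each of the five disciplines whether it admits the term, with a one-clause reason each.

usage: ctr ×0, acc [bound] ×1, req [bound] ×1, env [bound] ×1
left-to-right use order: acc, env, req
typing: well-typed — term : ((((T2 -> T2) -> T3) -> T3) -> T3) -> (T2 -> T2) -> T3
ordered: ✗ — ctr never used (weakening)
linear: ✗ — ctr never used (weakening)
affine: ✓ — none of ctr, acc, req, env used more than once
relevant: ✗ — ctr never used (weakening)
unrestricted: ✓ — well-typed at ((((T2 -> T2) -> T3) -> T3) -> T3) -> (T2 -> T2) -> T3; no restrictions here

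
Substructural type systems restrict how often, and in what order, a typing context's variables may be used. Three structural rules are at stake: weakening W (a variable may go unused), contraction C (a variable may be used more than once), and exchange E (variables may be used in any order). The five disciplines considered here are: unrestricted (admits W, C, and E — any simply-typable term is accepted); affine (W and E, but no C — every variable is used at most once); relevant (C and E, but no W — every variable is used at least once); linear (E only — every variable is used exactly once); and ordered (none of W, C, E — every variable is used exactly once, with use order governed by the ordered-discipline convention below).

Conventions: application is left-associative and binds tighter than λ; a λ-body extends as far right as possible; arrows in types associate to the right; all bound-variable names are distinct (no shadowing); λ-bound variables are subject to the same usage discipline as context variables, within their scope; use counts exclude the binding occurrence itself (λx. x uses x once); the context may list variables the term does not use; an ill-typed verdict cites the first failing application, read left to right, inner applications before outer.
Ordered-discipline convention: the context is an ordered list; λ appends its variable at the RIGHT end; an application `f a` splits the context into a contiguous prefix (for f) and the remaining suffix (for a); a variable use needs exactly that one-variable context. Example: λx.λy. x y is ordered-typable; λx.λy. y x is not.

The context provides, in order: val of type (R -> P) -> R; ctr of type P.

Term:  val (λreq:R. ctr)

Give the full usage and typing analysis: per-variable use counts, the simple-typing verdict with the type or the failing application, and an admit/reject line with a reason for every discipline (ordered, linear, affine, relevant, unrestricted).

variable uses: val ×1; ctr ×1; req [bound] ×0
uses in reading order: val, ctr
typing: the term checks, with type R
ordered ✗ (req left unused)
linear ✗ (req left unused)
affine ✓ (at most one use each (val, ctr, req))
relevant ✗ (req left unused)
unrestricted ✓ (type-checks (R) and nothing is barred)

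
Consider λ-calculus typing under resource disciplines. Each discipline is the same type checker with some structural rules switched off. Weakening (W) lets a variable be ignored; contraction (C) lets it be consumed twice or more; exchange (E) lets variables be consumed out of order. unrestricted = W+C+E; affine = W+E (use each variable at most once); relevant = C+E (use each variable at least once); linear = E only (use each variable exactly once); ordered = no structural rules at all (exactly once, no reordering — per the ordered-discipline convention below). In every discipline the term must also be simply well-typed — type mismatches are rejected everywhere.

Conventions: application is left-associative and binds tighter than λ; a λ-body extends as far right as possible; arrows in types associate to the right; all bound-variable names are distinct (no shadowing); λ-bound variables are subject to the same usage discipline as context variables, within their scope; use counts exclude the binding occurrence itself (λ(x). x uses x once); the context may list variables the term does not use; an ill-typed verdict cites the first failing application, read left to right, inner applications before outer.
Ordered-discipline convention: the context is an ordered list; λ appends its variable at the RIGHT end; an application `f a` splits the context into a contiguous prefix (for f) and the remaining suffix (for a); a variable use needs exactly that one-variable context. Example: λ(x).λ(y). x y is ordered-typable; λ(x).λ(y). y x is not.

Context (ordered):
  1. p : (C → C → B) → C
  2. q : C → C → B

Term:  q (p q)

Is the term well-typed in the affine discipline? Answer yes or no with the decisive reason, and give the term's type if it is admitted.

no — needs contraction — q ×2
counts: p ×1; q ×2
order of uses: q, p, q
typing: the term checks, with type C → B
per-discipline verdicts: ordered ✗ | linear ✗ | affine ✗ | relevant ✓ | unrestricted ✓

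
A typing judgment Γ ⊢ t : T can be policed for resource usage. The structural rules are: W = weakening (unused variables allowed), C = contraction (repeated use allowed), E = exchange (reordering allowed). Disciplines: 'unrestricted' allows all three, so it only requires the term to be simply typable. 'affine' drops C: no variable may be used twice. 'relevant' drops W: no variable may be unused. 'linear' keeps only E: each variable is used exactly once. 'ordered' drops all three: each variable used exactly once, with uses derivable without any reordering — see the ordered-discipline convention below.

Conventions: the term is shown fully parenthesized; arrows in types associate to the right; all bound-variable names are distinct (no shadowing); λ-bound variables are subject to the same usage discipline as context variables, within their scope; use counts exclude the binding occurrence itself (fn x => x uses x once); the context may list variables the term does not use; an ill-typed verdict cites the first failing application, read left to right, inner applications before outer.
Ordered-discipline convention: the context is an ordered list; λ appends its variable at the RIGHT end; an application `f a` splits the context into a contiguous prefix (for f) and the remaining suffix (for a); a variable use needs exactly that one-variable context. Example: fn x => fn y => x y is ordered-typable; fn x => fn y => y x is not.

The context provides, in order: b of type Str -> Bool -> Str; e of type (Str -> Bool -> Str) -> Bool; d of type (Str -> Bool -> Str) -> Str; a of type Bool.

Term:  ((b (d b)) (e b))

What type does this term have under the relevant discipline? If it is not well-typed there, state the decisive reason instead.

not well-typed under relevant — a never used (weakening)
variable uses: b ×3, e ×1, d ×1, a ×0
order of uses: b, d, b, e, b
typing: well-typed at Str
summary: ordered ✗; linear ✗; affine ✗; relevant ✗; unrestricted ✓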